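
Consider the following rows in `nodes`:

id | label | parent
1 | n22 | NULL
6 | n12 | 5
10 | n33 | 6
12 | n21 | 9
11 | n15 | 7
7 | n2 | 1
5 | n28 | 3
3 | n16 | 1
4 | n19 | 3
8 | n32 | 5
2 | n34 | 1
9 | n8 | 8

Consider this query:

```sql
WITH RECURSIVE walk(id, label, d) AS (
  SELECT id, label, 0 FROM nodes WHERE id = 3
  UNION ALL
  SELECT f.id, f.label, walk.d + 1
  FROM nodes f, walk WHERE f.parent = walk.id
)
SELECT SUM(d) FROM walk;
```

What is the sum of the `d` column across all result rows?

16

Base: id=3 (n16) at d 0.
Iteration 1: rows with parent in {3} -> n19 (id 4, d 1), n28 (id 5, d 1).
Iteration 2: rows with parent in {4,5} -> n12 (id 6, d 2), n32 (id 8, d 2).
Iteration 3: rows with parent in {6,8} -> n8 (id 9, d 3), n33 (id 10, d 3).
Iteration 4: rows with parent in {9,10} -> n21 (id 12, d 4).
Iteration 5: no rows with parent in {12}; recursion stops.
SUM(d) = 0 + 1 + 1 + 2 + 2 + 3 + 3 + 4 = 16.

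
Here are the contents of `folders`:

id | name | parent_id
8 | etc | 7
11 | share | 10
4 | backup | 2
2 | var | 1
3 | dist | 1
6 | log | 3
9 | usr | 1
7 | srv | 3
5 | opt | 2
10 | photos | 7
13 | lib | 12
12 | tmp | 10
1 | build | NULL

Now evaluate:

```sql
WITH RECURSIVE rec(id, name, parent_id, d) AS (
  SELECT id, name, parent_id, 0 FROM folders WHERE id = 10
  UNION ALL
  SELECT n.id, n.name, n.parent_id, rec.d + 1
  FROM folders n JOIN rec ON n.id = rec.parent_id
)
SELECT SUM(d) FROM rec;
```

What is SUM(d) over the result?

Base: id=10 (photos), parent_id=7, d 0.
Iteration 1: join on id=7 -> srv (id 7, parent_id=3, d 1).
Iteration 2: join on id=3 -> dist (id 3, parent_id=1, d 2).
Iteration 3: join on id=1 -> build (id 1, parent_id=NULL, d 3).
Iteration 4: parent_id is NULL; no match; recursion stops.
SUM(d) = 0 + 1 + 2 + 3 = 6.

6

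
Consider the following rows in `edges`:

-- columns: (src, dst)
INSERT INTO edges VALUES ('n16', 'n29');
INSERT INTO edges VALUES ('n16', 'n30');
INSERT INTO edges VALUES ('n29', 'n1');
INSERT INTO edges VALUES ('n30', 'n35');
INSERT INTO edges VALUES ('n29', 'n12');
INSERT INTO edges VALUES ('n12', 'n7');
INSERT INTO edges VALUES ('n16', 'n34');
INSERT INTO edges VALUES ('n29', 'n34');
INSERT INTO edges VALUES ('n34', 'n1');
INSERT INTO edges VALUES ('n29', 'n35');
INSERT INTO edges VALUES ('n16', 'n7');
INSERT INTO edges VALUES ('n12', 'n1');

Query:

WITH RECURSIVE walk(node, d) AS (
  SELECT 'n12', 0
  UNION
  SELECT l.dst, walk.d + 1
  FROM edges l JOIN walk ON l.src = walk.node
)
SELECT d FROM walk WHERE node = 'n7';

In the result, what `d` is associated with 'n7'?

Base: (n12, d=0).
Iteration 1: edges from {n12} -> (n1, d=1), (n7, d=1).
Iteration 2: no outgoing edges from {n1,n7}; recursion stops.

1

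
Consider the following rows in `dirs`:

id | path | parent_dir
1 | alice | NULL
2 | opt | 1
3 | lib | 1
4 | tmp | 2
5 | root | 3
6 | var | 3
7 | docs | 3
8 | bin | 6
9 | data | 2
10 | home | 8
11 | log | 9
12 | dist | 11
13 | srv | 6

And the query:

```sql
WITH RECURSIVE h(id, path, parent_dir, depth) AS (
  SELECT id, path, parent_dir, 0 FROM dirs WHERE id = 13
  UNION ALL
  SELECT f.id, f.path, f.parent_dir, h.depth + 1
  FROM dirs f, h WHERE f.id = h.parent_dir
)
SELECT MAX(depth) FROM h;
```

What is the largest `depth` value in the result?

3

Base: id=13 (srv), parent_dir=6, depth 0.
Iteration 1: join on id=6 -> var (id 6, parent_dir=3, depth 1).
Iteration 2: join on id=3 -> lib (id 3, parent_dir=1, depth 2).
Iteration 3: join on id=1 -> alice (id 1, parent_dir=NULL, depth 3).
Iteration 4: parent_dir is NULL; no match; recursion stops.
depth values: 0, 1, 2, 3; the maximum is 3.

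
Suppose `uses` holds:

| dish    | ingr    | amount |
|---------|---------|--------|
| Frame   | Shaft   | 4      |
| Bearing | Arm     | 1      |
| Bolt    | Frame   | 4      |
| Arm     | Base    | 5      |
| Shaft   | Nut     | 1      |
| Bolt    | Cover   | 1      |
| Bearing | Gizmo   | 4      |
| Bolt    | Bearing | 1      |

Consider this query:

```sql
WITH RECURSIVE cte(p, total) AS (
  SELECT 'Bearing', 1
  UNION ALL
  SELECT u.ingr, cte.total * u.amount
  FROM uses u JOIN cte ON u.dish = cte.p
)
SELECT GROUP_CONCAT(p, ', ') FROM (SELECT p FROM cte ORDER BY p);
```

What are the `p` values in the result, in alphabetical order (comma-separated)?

Arm, Base, Bearing, Gizmo

Base: (Bearing, total=1).
Iteration 1: components of {Bearing} -> Arm = 1*1 = 1, Gizmo = 1*4 = 4.
Iteration 2: components of {Arm,Gizmo} -> Base = 1*5 = 5.
Iteration 3: no further components; recursion stops.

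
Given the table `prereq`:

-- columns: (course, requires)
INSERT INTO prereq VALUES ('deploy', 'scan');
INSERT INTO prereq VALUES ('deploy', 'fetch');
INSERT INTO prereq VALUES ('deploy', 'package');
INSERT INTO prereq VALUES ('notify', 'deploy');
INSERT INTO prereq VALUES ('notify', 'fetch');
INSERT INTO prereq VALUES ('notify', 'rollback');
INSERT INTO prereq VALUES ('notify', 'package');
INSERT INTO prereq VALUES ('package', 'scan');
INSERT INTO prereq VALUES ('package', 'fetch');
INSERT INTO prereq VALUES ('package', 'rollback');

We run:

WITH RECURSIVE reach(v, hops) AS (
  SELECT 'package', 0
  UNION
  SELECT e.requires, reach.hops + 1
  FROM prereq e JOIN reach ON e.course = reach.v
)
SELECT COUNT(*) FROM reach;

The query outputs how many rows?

4

Base: (package, hops=0).
Iteration 1: edges from {package} -> (fetch, hops=1), (rollback, hops=1), (scan, hops=1).
Iteration 2: no outgoing edges from {fetch,rollback,scan}; recursion stops.
Total rows emitted: 4.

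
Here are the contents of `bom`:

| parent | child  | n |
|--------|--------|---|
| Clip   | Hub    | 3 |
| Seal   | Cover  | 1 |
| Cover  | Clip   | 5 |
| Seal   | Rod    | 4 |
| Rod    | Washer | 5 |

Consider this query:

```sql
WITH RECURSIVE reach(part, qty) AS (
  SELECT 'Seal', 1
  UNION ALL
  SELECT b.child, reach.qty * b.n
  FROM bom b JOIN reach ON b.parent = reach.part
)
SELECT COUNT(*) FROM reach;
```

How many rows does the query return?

Base: (Seal, qty=1).
Iteration 1: components of {Seal} -> Cover = 1*1 = 1, Rod = 1*4 = 4.
Iteration 2: components of {Cover,Rod} -> Clip = 1*5 = 5, Washer = 4*5 = 20.
Iteration 3: components of {Clip,Washer} -> Hub = 5*3 = 15.
Iteration 4: no further components; recursion stops.
Total rows emitted: 6.

6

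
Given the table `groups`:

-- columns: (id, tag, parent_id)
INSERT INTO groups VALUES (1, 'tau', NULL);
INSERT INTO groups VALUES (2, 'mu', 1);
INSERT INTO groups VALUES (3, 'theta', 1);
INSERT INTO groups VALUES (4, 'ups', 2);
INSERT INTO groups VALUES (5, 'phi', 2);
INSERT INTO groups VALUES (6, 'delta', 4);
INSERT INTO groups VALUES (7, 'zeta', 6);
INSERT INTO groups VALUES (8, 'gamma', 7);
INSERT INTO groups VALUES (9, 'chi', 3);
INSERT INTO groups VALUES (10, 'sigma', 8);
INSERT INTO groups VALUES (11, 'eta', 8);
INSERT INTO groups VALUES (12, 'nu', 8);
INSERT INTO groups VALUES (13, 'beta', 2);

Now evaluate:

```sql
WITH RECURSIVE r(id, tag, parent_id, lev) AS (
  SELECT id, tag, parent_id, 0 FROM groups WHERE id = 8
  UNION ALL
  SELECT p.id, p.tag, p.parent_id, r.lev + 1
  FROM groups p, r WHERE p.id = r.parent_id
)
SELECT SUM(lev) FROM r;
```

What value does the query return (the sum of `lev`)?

15

Base: id=8 (gamma), parent_id=7, lev 0.
Iteration 1: join on id=7 -> zeta (id 7, parent_id=6, lev 1).
Iteration 2: join on id=6 -> delta (id 6, parent_id=4, lev 2).
Iteration 3: join on id=4 -> ups (id 4, parent_id=2, lev 3).
Iteration 4: join on id=2 -> mu (id 2, parent_id=1, lev 4).
Iteration 5: join on id=1 -> tau (id 1, parent_id=NULL, lev 5).
Iteration 6: parent_id is NULL; no match; recursion stops.
SUM(lev) = 0 + 1 + 2 + 3 + 4 + 5 = 15.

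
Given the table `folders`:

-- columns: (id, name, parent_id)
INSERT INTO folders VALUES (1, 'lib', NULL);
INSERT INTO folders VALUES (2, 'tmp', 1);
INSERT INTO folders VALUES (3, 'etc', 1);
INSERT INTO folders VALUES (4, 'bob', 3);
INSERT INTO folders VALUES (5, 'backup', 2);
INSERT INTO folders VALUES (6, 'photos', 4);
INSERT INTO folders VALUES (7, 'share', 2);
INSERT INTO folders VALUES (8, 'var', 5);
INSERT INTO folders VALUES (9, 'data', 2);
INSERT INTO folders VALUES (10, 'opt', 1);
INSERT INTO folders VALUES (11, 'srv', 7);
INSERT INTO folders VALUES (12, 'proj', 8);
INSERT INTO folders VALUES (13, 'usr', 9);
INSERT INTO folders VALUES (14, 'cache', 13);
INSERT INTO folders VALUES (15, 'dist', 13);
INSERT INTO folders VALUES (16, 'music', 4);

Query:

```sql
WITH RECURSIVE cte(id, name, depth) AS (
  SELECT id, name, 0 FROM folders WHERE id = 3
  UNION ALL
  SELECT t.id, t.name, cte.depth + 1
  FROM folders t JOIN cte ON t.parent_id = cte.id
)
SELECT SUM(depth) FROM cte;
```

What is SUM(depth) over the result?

Base: id=3 (etc) at depth 0.
Iteration 1: rows with parent_id in {3} -> bob (id 4, depth 1).
Iteration 2: rows with parent_id in {4} -> photos (id 6, depth 2), music (id 16, depth 2).
Iteration 3: no rows with parent_id in {6,16}; recursion stops.
SUM(depth) = 0 + 1 + 2 + 2 = 5.

5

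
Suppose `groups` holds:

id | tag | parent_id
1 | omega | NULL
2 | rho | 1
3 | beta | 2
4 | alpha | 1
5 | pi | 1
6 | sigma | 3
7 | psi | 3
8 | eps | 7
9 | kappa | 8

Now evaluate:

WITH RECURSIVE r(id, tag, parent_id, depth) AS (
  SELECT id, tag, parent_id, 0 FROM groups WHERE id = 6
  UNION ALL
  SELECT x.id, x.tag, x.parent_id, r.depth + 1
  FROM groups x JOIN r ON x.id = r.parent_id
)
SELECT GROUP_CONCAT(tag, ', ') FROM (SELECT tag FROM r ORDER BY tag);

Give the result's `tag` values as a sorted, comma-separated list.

beta, omega, rho, sigma

Base: id=6 (sigma), parent_id=3, depth 0.
Iteration 1: join on id=3 -> beta (id 3, parent_id=2, depth 1).
Iteration 2: join on id=2 -> rho (id 2, parent_id=1, depth 2).
Iteration 3: join on id=1 -> omega (id 1, parent_id=NULL, depth 3).
Iteration 4: parent_id is NULL; no match; recursion stops.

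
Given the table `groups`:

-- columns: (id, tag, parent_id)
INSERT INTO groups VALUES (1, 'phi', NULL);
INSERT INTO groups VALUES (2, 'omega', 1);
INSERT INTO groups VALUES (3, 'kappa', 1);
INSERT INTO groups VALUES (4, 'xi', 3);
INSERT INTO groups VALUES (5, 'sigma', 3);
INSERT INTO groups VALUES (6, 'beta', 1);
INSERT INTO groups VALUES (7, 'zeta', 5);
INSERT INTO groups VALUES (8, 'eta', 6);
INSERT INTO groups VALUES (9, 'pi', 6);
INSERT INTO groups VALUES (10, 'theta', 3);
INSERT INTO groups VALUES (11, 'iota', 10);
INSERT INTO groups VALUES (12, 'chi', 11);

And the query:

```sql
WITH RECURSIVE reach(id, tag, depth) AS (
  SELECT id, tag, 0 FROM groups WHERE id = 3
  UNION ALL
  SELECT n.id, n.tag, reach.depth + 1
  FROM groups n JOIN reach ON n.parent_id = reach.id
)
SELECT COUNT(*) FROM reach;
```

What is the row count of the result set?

7

Base: id=3 (kappa) at depth 0.
Iteration 1: rows with parent_id in {3} -> xi (id 4, depth 1), sigma (id 5, depth 1), theta (id 10, depth 1).
Iteration 2: rows with parent_id in {4,5,10} -> zeta (id 7, depth 2), iota (id 11, depth 2).
Iteration 3: rows with parent_id in {7,11} -> chi (id 12, depth 3).
Iteration 4: no rows with parent_id in {12}; recursion stops.
Total rows emitted: 7.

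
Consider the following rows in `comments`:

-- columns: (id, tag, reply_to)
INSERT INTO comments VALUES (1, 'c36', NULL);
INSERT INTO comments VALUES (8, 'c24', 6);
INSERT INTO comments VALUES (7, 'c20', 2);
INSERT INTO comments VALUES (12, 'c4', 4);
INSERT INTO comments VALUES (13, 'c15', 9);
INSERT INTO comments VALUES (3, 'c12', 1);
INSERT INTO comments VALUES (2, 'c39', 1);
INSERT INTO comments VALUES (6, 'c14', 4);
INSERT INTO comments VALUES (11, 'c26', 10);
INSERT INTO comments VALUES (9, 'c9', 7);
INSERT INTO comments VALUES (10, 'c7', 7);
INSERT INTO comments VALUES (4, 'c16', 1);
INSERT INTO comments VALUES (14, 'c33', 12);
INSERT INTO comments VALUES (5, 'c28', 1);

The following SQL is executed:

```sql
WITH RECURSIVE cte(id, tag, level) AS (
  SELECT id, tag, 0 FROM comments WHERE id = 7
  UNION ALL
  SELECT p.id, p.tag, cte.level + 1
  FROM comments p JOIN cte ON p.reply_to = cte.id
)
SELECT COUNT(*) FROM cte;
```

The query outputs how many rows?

5

Base: id=7 (c20) at level 0.
Iteration 1: rows with reply_to in {7} -> c9 (id 9, level 1), c7 (id 10, level 1).
Iteration 2: rows with reply_to in {9,10} -> c26 (id 11, level 2), c15 (id 13, level 2).
Iteration 3: no rows with reply_to in {11,13}; recursion stops.
Total rows emitted: 5.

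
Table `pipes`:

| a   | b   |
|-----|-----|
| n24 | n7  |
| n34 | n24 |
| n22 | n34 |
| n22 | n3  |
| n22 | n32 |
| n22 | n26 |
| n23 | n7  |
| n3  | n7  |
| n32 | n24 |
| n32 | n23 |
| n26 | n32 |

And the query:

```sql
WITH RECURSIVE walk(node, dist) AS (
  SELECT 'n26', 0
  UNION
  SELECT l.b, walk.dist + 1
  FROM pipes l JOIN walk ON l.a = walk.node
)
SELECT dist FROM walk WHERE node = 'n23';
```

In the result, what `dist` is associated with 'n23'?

2

Base: (n26, dist=0).
Iteration 1: edges from {n26} -> (n32, dist=1).
Iteration 2: edges from {n32} -> (n23, dist=2), (n24, dist=2).
Iteration 3: edges from {n23,n24} -> (n7, dist=3). [UNION drops 1 duplicate row(s)]
Iteration 4: no outgoing edges from {n7}; recursion stops.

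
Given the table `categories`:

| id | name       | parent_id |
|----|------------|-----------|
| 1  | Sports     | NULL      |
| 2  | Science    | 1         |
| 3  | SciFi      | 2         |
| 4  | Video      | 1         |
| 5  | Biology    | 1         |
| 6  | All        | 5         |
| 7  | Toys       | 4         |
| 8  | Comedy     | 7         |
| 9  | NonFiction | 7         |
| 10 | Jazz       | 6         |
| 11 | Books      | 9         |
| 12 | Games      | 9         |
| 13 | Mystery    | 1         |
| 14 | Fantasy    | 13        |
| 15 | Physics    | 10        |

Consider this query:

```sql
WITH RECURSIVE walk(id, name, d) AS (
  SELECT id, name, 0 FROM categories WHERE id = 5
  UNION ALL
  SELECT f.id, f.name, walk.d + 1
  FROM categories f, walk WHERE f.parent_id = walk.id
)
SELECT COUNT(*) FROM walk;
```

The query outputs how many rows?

Base: id=5 (Biology) at d 0.
Iteration 1: rows with parent_id in {5} -> All (id 6, d 1).
Iteration 2: rows with parent_id in {6} -> Jazz (id 10, d 2).
Iteration 3: rows with parent_id in {10} -> Physics (id 15, d 3).
Iteration 4: no rows with parent_id in {15}; recursion stops.
Total rows emitted: 4.

4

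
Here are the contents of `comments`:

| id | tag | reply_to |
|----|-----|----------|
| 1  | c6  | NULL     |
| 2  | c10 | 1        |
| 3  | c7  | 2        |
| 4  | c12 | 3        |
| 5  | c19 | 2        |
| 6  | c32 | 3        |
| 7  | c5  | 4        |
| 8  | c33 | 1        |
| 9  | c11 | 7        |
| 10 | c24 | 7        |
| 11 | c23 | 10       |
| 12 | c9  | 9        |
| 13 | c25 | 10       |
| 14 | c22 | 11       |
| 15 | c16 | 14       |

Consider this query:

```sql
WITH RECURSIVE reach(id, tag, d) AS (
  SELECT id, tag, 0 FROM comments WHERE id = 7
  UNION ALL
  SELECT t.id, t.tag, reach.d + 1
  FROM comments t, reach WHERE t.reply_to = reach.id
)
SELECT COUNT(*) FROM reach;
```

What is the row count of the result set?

8

Base: id=7 (c5) at d 0.
Iteration 1: rows with reply_to in {7} -> c11 (id 9, d 1), c24 (id 10, d 1).
Iteration 2: rows with reply_to in {9,10} -> c23 (id 11, d 2), c9 (id 12, d 2), c25 (id 13, d 2).
Iteration 3: rows with reply_to in {11,12,13} -> c22 (id 14, d 3).
Iteration 4: rows with reply_to in {14} -> c16 (id 15, d 4).
Iteration 5: no rows with reply_to in {15}; recursion stops.
Total rows emitted: 8.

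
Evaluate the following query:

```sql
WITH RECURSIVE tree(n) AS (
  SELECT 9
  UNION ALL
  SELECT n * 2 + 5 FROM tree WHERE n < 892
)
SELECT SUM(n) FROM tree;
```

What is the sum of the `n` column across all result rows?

Base: n=9.
Iteration 1: 9 < 892 holds -> n = 9 * 2 + 5 = 23.
Iteration 2: 23 < 892 holds -> n = 23 * 2 + 5 = 51.
Iteration 3: 51 < 892 holds -> n = 51 * 2 + 5 = 107.
Iteration 4: 107 < 892 holds -> n = 107 * 2 + 5 = 219.
Iteration 5: 219 < 892 holds -> n = 219 * 2 + 5 = 443.
Iteration 6: 443 < 892 holds -> n = 443 * 2 + 5 = 891.
Iteration 7: 891 < 892 holds -> n = 891 * 2 + 5 = 1787.
Iteration 8: 1787 < 892 fails; recursion stops.
SUM(n) = 9 + 23 + 51 + 107 + 219 + 443 + 891 + 1787 = 3530.

3530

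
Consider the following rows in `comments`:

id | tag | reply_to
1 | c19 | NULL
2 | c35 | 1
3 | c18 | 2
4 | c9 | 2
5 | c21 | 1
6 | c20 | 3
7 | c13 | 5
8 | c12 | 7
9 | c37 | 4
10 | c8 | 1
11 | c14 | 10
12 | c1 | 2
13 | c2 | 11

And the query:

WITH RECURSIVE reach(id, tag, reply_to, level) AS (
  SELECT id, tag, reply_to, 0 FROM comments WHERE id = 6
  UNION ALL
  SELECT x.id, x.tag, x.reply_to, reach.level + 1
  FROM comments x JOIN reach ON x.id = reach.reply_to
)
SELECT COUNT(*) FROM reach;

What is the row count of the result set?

4

Base: id=6 (c20), reply_to=3, level 0.
Iteration 1: join on id=3 -> c18 (id 3, reply_to=2, level 1).
Iteration 2: join on id=2 -> c35 (id 2, reply_to=1, level 2).
Iteration 3: join on id=1 -> c19 (id 1, reply_to=NULL, level 3).
Iteration 4: reply_to is NULL; no match; recursion stops.
Total rows emitted: 4.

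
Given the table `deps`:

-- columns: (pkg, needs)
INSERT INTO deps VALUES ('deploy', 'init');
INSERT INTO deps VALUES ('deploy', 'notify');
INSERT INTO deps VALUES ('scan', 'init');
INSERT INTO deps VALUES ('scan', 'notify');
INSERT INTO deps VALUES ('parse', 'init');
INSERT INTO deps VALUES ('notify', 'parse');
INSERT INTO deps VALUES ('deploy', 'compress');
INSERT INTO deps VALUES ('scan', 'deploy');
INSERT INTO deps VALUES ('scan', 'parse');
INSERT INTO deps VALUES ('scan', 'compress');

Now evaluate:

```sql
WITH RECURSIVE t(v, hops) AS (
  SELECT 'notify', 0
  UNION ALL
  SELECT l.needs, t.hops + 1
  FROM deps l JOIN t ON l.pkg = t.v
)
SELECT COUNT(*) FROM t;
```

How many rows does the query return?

3

Base: (notify, hops=0).
Iteration 1: edges from {notify} -> (parse, hops=1).
Iteration 2: edges from {parse} -> (init, hops=2).
Iteration 3: no outgoing edges from {init}; recursion stops.
Total rows emitted: 3.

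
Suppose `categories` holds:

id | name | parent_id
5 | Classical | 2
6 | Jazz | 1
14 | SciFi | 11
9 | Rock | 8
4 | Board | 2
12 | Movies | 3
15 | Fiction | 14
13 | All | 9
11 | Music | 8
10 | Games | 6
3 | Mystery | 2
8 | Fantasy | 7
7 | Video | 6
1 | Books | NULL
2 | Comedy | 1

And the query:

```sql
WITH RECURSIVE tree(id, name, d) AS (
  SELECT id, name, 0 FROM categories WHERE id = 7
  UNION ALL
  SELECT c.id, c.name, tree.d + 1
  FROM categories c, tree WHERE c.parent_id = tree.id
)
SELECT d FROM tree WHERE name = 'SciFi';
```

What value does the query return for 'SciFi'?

Base: id=7 (Video) at d 0.
Iteration 1: rows with parent_id in {7} -> Fantasy (id 8, d 1).
Iteration 2: rows with parent_id in {8} -> Rock (id 9, d 2), Music (id 11, d 2).
Iteration 3: rows with parent_id in {9,11} -> All (id 13, d 3), SciFi (id 14, d 3).
Iteration 4: rows with parent_id in {13,14} -> Fiction (id 15, d 4).
Iteration 5: no rows with parent_id in {15}; recursion stops.

3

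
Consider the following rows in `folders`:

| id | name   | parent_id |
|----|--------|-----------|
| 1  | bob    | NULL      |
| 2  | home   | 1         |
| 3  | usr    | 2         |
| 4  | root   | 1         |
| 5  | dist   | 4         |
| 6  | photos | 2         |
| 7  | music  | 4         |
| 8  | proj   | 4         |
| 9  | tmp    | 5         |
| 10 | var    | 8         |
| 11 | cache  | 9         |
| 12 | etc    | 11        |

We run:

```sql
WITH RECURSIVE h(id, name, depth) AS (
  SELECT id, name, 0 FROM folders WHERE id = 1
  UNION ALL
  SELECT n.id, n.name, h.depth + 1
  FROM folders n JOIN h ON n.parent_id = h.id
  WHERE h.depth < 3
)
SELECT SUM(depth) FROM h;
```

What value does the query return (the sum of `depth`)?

18

Base: id=1 (bob) at depth 0.
Iteration 1: rows with parent_id in {1} -> home (id 2, depth 1), root (id 4, depth 1).
Iteration 2: rows with parent_id in {2,4} -> usr (id 3, depth 2), dist (id 5, depth 2), photos (id 6, depth 2), music (id 7, depth 2), proj (id 8, depth 2).
Iteration 3: rows with parent_id in {3,5,6,7,8} -> tmp (id 9, depth 3), var (id 10, depth 3).
Iteration 4: depth < 3 fails for all current rows; recursion stops.
SUM(depth) = 0 + 1 + 1 + 2 + 2 + 2 + 2 + 2 + 3 + 3 = 18.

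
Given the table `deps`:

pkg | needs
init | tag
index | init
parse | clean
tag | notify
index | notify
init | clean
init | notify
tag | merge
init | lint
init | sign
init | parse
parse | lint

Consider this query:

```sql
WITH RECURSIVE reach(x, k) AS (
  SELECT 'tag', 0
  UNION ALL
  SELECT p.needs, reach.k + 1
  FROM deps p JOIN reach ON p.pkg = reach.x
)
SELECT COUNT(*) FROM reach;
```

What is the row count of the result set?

3

Base: (tag, k=0).
Iteration 1: edges from {tag} -> (merge, k=1), (notify, k=1).
Iteration 2: no outgoing edges from {merge,notify}; recursion stops.
Total rows emitted: 3.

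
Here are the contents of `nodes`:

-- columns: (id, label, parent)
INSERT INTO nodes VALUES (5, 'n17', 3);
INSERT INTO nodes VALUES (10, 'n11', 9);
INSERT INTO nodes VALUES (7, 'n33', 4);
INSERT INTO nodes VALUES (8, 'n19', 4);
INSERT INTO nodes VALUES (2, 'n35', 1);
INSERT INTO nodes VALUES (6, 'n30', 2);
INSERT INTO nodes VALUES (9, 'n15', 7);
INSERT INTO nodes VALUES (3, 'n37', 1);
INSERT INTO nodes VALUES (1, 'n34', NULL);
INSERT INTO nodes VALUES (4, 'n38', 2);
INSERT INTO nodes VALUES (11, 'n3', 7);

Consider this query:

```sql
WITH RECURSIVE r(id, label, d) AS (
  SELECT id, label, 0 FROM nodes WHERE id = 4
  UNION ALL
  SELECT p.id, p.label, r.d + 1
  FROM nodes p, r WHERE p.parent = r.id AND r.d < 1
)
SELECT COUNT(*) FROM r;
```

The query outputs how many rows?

3

Base: id=4 (n38) at d 0.
Iteration 1: rows with parent in {4} -> n33 (id 7, d 1), n19 (id 8, d 1).
Iteration 2: d < 1 fails for all current rows; recursion stops.
Total rows emitted: 3.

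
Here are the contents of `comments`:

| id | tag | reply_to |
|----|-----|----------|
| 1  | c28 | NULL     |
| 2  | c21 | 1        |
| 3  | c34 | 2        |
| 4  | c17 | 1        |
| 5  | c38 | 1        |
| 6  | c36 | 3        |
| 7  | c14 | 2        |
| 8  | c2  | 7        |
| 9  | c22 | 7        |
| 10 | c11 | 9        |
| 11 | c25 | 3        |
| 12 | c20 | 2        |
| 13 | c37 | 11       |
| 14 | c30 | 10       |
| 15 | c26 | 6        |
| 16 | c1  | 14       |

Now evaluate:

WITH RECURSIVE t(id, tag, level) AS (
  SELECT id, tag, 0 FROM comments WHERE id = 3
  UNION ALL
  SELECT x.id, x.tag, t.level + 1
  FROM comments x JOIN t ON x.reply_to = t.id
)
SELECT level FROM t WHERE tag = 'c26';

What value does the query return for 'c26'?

2

Base: id=3 (c34) at level 0.
Iteration 1: rows with reply_to in {3} -> c36 (id 6, level 1), c25 (id 11, level 1).
Iteration 2: rows with reply_to in {6,11} -> c37 (id 13, level 2), c26 (id 15, level 2).
Iteration 3: no rows with reply_to in {13,15}; recursion stops.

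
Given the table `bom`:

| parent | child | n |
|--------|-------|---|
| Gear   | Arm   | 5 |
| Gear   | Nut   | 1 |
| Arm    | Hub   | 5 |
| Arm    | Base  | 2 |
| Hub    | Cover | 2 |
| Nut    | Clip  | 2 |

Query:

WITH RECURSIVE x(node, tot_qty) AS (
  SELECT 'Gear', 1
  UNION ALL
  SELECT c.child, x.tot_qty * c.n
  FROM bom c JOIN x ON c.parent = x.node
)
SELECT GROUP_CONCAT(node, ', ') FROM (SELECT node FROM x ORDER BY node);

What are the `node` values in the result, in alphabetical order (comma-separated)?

Arm, Base, Clip, Cover, Gear, Hub, Nut

Base: (Gear, tot_qty=1).
Iteration 1: components of {Gear} -> Arm = 1*5 = 5, Nut = 1*1 = 1.
Iteration 2: components of {Arm,Nut} -> Base = 5*2 = 10, Clip = 1*2 = 2, Hub = 5*5 = 25.
Iteration 3: components of {Base,Clip,Hub} -> Cover = 25*2 = 50.
Iteration 4: no further components; recursion stops.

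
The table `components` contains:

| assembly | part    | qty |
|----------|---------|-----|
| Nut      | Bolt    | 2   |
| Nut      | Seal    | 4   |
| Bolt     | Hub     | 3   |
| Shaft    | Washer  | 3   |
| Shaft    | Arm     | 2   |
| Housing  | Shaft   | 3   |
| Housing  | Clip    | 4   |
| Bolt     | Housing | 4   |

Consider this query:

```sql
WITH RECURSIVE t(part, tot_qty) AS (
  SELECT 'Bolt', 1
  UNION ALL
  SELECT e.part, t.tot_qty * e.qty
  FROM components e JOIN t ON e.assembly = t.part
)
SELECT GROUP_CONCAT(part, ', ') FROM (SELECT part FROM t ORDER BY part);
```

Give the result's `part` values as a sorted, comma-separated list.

Arm, Bolt, Clip, Housing, Hub, Shaft, Washer

Base: (Bolt, tot_qty=1).
Iteration 1: components of {Bolt} -> Housing = 1*4 = 4, Hub = 1*3 = 3.
Iteration 2: components of {Housing,Hub} -> Clip = 4*4 = 16, Shaft = 4*3 = 12.
Iteration 3: components of {Clip,Shaft} -> Arm = 12*2 = 24, Washer = 12*3 = 36.
Iteration 4: no further components; recursion stops.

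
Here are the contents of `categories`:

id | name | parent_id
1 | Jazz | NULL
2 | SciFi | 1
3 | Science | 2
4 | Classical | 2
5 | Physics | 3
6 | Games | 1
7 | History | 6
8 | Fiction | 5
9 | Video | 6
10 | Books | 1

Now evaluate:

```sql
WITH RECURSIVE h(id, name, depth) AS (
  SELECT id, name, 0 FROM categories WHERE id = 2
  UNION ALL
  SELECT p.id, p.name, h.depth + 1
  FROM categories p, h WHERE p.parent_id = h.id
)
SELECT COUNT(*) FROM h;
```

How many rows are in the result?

Base: id=2 (SciFi) at depth 0.
Iteration 1: rows with parent_id in {2} -> Science (id 3, depth 1), Classical (id 4, depth 1).
Iteration 2: rows with parent_id in {3,4} -> Physics (id 5, depth 2).
Iteration 3: rows with parent_id in {5} -> Fiction (id 8, depth 3).
Iteration 4: no rows with parent_id in {8}; recursion stops.
Total rows emitted: 5.

5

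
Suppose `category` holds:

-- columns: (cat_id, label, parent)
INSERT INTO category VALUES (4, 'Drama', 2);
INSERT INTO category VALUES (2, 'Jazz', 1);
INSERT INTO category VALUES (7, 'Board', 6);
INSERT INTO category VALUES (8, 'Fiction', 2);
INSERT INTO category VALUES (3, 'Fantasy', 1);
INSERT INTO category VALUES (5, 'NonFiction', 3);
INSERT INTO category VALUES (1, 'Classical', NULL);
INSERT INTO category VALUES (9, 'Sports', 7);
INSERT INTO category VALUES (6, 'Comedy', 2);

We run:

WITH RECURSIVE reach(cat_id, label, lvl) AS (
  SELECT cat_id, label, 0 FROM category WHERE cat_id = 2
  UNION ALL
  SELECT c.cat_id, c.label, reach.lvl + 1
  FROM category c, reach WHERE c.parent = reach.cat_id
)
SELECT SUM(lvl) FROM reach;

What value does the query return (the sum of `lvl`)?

Base: cat_id=2 (Jazz) at lvl 0.
Iteration 1: rows with parent in {2} -> Drama (id 4, lvl 1), Comedy (id 6, lvl 1), Fiction (id 8, lvl 1).
Iteration 2: rows with parent in {4,6,8} -> Board (id 7, lvl 2).
Iteration 3: rows with parent in {7} -> Sports (id 9, lvl 3).
Iteration 4: no rows with parent in {9}; recursion stops.
SUM(lvl) = 0 + 1 + 1 + 1 + 2 + 3 = 8.

8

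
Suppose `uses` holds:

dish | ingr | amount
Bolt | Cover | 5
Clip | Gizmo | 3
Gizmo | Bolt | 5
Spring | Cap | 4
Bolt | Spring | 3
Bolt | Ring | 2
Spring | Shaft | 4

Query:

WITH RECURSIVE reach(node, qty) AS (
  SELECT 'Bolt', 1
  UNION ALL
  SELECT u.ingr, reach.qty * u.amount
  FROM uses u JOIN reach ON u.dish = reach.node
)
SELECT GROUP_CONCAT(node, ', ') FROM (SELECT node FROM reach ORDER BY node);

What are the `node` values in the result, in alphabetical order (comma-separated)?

Bolt, Cap, Cover, Ring, Shaft, Spring

Base: (Bolt, qty=1).
Iteration 1: components of {Bolt} -> Cover = 1*5 = 5, Ring = 1*2 = 2, Spring = 1*3 = 3.
Iteration 2: components of {Cover,Ring,Spring} -> Cap = 3*4 = 12, Shaft = 3*4 = 12.
Iteration 3: no further components; recursion stops.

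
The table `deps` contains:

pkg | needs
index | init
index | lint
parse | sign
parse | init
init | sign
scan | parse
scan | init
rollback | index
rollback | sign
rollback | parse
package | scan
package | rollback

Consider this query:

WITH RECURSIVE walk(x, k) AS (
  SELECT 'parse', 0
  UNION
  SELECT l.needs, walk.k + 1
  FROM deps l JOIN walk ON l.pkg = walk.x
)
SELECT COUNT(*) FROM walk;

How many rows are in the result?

Base: (parse, k=0).
Iteration 1: edges from {parse} -> (init, k=1), (sign, k=1).
Iteration 2: edges from {init,sign} -> (sign, k=2).
Iteration 3: no outgoing edges from {sign}; recursion stops.
Total rows emitted: 4.

4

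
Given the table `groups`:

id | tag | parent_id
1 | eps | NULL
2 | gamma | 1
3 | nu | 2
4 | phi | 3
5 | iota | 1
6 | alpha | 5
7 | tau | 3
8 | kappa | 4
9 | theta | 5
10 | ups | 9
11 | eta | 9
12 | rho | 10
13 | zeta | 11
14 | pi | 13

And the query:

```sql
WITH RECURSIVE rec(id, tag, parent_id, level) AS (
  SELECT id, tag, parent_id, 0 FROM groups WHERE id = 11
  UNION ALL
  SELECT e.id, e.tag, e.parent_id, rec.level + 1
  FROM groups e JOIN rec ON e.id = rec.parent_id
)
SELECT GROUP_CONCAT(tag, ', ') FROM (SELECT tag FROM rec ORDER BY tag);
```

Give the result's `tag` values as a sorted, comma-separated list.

eps, eta, iota, theta

Base: id=11 (eta), parent_id=9, level 0.
Iteration 1: join on id=9 -> theta (id 9, parent_id=5, level 1).
Iteration 2: join on id=5 -> iota (id 5, parent_id=1, level 2).
Iteration 3: join on id=1 -> eps (id 1, parent_id=NULL, level 3).
Iteration 4: parent_id is NULL; no match; recursion stops.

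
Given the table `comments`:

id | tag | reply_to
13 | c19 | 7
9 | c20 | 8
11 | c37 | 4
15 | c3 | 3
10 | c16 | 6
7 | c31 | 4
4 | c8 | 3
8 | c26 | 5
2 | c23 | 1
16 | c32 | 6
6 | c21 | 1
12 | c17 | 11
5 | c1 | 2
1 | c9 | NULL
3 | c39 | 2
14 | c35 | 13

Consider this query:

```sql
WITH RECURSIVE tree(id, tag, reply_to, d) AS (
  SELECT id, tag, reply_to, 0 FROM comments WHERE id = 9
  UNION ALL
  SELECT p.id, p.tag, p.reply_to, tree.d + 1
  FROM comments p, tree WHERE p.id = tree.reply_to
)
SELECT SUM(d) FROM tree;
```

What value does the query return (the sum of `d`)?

10

Base: id=9 (c20), reply_to=8, d 0.
Iteration 1: join on id=8 -> c26 (id 8, reply_to=5, d 1).
Iteration 2: join on id=5 -> c1 (id 5, reply_to=2, d 2).
Iteration 3: join on id=2 -> c23 (id 2, reply_to=1, d 3).
Iteration 4: join on id=1 -> c9 (id 1, reply_to=NULL, d 4).
Iteration 5: reply_to is NULL; no match; recursion stops.
SUM(d) = 0 + 1 + 2 + 3 + 4 = 10.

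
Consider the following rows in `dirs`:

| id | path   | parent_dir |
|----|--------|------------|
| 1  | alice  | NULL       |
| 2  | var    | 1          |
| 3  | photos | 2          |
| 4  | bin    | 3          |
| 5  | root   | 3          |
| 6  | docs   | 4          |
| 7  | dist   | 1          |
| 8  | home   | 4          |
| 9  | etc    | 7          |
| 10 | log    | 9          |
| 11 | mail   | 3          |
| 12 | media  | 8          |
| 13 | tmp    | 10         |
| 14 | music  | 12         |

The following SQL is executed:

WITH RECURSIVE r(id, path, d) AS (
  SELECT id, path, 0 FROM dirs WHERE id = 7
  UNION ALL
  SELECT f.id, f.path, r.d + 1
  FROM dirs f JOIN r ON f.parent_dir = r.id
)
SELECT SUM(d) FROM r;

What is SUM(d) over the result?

6

Base: id=7 (dist) at d 0.
Iteration 1: rows with parent_dir in {7} -> etc (id 9, d 1).
Iteration 2: rows with parent_dir in {9} -> log (id 10, d 2).
Iteration 3: rows with parent_dir in {10} -> tmp (id 13, d 3).
Iteration 4: no rows with parent_dir in {13}; recursion stops.
SUM(d) = 0 + 1 + 2 + 3 = 6.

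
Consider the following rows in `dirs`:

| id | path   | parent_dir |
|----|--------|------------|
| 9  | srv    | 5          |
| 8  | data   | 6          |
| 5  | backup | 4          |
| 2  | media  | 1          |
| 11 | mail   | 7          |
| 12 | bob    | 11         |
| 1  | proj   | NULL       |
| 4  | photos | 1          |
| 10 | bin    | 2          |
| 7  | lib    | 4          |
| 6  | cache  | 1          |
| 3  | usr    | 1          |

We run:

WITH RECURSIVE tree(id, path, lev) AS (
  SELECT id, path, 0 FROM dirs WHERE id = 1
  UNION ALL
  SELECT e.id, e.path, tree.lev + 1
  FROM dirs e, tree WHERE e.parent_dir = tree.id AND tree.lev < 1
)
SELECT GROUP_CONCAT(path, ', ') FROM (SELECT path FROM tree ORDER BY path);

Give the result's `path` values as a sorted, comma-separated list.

cache, media, photos, proj, usr

Base: id=1 (proj) at lev 0.
Iteration 1: rows with parent_dir in {1} -> media (id 2, lev 1), usr (id 3, lev 1), photos (id 4, lev 1), cache (id 6, lev 1).
Iteration 2: lev < 1 fails for all current rows; recursion stops.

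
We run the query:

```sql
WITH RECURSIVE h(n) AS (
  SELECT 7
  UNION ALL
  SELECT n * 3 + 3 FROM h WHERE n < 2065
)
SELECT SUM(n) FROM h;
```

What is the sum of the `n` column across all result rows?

9280

Base: n=7.
Iteration 1: 7 < 2065 holds -> n = 7 * 3 + 3 = 24.
Iteration 2: 24 < 2065 holds -> n = 24 * 3 + 3 = 75.
Iteration 3: 75 < 2065 holds -> n = 75 * 3 + 3 = 228.
Iteration 4: 228 < 2065 holds -> n = 228 * 3 + 3 = 687.
Iteration 5: 687 < 2065 holds -> n = 687 * 3 + 3 = 2064.
Iteration 6: 2064 < 2065 holds -> n = 2064 * 3 + 3 = 6195.
Iteration 7: 6195 < 2065 fails; recursion stops.
SUM(n) = 7 + 24 + 75 + 228 + 687 + 2064 + 6195 = 9280.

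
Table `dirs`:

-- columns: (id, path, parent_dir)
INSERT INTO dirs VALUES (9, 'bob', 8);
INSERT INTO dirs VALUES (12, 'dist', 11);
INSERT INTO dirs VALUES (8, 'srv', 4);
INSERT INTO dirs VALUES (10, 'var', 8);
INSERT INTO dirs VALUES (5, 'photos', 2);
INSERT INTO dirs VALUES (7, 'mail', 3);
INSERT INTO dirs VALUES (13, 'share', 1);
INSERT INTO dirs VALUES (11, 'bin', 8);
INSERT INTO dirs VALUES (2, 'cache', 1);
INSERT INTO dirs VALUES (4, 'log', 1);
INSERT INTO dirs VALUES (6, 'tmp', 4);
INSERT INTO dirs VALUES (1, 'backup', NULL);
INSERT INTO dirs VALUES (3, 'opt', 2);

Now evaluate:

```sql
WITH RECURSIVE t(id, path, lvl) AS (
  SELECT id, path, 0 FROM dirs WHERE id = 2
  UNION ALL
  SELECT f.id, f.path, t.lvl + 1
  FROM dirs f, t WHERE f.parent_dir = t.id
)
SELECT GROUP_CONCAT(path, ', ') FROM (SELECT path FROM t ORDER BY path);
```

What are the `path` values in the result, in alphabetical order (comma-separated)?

Base: id=2 (cache) at lvl 0.
Iteration 1: rows with parent_dir in {2} -> opt (id 3, lvl 1), photos (id 5, lvl 1).
Iteration 2: rows with parent_dir in {3,5} -> mail (id 7, lvl 2).
Iteration 3: no rows with parent_dir in {7}; recursion stops.

cache, mail, opt, photos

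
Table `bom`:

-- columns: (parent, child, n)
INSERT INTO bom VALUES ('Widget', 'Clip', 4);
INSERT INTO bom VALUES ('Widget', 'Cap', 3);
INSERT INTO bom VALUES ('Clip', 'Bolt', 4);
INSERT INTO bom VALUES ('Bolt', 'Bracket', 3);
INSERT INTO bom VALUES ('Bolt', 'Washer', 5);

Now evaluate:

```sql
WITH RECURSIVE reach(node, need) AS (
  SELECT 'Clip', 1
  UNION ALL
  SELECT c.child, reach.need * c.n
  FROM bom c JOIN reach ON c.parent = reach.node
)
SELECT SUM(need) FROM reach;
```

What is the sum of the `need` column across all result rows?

37

Base: (Clip, need=1).
Iteration 1: components of {Clip} -> Bolt = 1*4 = 4.
Iteration 2: components of {Bolt} -> Bracket = 4*3 = 12, Washer = 4*5 = 20.
Iteration 3: no further components; recursion stops.
SUM(need) = 1 + 4 + 12 + 20 = 37.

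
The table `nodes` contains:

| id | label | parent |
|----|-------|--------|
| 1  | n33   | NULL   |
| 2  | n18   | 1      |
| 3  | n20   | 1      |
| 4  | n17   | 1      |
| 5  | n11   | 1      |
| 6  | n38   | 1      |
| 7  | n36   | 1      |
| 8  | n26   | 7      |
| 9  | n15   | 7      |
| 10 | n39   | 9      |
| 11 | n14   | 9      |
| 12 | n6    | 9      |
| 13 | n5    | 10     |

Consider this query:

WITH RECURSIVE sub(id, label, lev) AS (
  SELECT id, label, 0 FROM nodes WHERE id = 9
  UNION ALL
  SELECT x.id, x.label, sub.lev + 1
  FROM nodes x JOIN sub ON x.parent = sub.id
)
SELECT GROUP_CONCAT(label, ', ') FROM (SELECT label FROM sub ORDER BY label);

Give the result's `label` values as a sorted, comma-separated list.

n14, n15, n39, n5, n6

Base: id=9 (n15) at lev 0.
Iteration 1: rows with parent in {9} -> n39 (id 10, lev 1), n14 (id 11, lev 1), n6 (id 12, lev 1).
Iteration 2: rows with parent in {10,11,12} -> n5 (id 13, lev 2).
Iteration 3: no rows with parent in {13}; recursion stops.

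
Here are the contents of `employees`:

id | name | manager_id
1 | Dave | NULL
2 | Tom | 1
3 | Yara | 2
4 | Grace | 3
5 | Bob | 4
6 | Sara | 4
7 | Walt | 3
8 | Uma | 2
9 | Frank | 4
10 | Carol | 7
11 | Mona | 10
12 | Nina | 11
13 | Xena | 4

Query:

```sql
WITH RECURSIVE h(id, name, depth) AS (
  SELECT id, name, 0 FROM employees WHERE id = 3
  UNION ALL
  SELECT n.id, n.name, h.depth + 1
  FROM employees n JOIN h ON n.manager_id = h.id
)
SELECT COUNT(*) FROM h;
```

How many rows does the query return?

Base: id=3 (Yara) at depth 0.
Iteration 1: rows with manager_id in {3} -> Grace (id 4, depth 1), Walt (id 7, depth 1).
Iteration 2: rows with manager_id in {4,7} -> Bob (id 5, depth 2), Sara (id 6, depth 2), Frank (id 9, depth 2), Carol (id 10, depth 2), Xena (id 13, depth 2).
Iteration 3: rows with manager_id in {5,6,9,10,13} -> Mona (id 11, depth 3).
Iteration 4: rows with manager_id in {11} -> Nina (id 12, depth 4).
Iteration 5: no rows with manager_id in {12}; recursion stops.
Total rows emitted: 10.

10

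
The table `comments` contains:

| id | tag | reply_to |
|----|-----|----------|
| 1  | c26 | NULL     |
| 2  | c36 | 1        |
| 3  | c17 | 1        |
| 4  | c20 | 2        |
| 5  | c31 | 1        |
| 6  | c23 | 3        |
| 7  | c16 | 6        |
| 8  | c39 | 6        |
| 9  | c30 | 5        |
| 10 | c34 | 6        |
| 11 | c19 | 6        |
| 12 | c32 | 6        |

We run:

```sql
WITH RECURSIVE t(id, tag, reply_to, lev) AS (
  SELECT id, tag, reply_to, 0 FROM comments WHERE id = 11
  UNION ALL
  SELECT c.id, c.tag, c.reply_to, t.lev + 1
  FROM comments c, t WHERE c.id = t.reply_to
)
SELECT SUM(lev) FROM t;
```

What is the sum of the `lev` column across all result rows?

Base: id=11 (c19), reply_to=6, lev 0.
Iteration 1: join on id=6 -> c23 (id 6, reply_to=3, lev 1).
Iteration 2: join on id=3 -> c17 (id 3, reply_to=1, lev 2).
Iteration 3: join on id=1 -> c26 (id 1, reply_to=NULL, lev 3).
Iteration 4: reply_to is NULL; no match; recursion stops.
SUM(lev) = 0 + 1 + 2 + 3 = 6.

6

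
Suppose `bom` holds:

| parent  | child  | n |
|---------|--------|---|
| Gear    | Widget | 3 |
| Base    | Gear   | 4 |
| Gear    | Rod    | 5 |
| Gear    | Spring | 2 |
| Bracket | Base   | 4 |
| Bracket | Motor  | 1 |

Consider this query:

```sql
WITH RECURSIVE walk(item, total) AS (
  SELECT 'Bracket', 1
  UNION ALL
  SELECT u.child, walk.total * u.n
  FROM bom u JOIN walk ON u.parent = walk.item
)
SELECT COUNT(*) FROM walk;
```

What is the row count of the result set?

7

Base: (Bracket, total=1).
Iteration 1: components of {Bracket} -> Base = 1*4 = 4, Motor = 1*1 = 1.
Iteration 2: components of {Base,Motor} -> Gear = 4*4 = 16.
Iteration 3: components of {Gear} -> Rod = 16*5 = 80, Spring = 16*2 = 32, Widget = 16*3 = 48.
Iteration 4: no further components; recursion stops.
Total rows emitted: 7.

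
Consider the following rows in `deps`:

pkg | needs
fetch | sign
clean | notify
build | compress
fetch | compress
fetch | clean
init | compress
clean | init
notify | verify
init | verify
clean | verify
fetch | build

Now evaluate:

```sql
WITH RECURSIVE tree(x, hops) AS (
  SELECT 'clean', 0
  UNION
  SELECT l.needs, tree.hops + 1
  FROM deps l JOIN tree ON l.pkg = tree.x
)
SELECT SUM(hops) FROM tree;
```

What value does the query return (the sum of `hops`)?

7

Base: (clean, hops=0).
Iteration 1: edges from {clean} -> (init, hops=1), (notify, hops=1), (verify, hops=1).
Iteration 2: edges from {init,notify,verify} -> (compress, hops=2), (verify, hops=2). [UNION drops 1 duplicate row(s)]
Iteration 3: no outgoing edges from {compress,verify}; recursion stops.
SUM(hops) = 0 + 1 + 1 + 1 + 2 + 2 = 7.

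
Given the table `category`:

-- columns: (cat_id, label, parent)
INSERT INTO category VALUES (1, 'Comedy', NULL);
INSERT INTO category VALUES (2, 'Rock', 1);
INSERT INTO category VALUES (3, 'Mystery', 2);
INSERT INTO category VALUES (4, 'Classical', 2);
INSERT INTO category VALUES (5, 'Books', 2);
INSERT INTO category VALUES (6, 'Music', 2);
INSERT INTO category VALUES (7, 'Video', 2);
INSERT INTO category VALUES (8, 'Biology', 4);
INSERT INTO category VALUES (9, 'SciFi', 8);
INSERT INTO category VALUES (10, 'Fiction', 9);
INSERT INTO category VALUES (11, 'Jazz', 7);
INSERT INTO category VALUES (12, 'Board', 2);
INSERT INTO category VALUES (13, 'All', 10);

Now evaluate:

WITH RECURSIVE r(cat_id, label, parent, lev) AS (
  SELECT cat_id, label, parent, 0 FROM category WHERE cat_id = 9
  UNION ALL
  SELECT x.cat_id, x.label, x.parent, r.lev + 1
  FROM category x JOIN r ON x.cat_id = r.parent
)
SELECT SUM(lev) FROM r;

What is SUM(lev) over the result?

Base: cat_id=9 (SciFi), parent=8, lev 0.
Iteration 1: join on cat_id=8 -> Biology (id 8, parent=4, lev 1).
Iteration 2: join on cat_id=4 -> Classical (id 4, parent=2, lev 2).
Iteration 3: join on cat_id=2 -> Rock (id 2, parent=1, lev 3).
Iteration 4: join on cat_id=1 -> Comedy (id 1, parent=NULL, lev 4).
Iteration 5: parent is NULL; no match; recursion stops.
SUM(lev) = 0 + 1 + 2 + 3 + 4 = 10.

10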